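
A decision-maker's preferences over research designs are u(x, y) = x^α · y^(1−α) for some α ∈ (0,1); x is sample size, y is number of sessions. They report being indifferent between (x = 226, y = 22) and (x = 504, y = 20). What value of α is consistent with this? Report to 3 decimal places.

α ≈ 0.106

Set the two utilities equal: 226^α·22^(1−α) = 504^α·20^(1−α).
Taking logs: α·ln 226 + (1−α)·ln 22 = α·ln 504 + (1−α)·ln 20, i.e. α·-0.802041 = (1−α)·-0.095310.
So α/(1−α) = (-0.095310)/(-0.802041) = 0.118834, and α = 0.118834/1.118834 ≈ 0.106.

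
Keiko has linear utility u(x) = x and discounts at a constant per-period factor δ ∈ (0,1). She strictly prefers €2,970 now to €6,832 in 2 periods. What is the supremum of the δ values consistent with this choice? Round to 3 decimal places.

Comparing present values: 2970 > δ^2·6832.
Hence δ^2 < 2970/6832 = 0.43472, and x ↦ x^(1/2) is increasing on (0,∞).
δ < 0.43472^(1/2) = 0.659.

δ < 0.659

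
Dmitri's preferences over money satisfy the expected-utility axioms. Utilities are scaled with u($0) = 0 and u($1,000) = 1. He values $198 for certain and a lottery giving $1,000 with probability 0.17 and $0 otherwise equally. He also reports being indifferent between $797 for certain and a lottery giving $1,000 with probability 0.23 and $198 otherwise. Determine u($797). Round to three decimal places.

0.361

From the first indifference, u($198) = 0.17·u($1,000) + 0.83·u($0) = 0.17·1 + 0.83·0 = 0.17.
The second indifference gives u($797) = 0.23·u($1,000) + 0.77·u($198) = 0.23·1.00 + 0.77·0.17 = 0.3609.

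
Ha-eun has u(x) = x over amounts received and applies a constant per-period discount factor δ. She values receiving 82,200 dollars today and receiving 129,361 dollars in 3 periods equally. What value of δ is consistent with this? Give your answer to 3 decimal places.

The payoff in 3 periods is discounted by δ^3, so u(82200) = δ^3·u(129361) and δ^3 = u(82200)/u(129361).
With u(x) = x: δ^3 = 82200/129361 = 0.63543.
Taking the cube root: δ = 0.63543^(1/3) ≈ 0.860.

δ ≈ 0.860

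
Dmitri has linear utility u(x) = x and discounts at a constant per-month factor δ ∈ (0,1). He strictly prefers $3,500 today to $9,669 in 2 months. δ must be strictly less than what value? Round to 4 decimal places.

The preference means 3500 > δ^2·9669.
Hence δ^2 < 3500/9669 = 0.36198, and x ↦ x^(1/2) is increasing on (0,∞).
δ < 0.36198^(1/2) = 0.6016.

δ < 0.6016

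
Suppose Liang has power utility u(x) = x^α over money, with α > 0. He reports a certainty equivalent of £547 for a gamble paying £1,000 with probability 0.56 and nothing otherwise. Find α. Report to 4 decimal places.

α ≈ 0.9611

Since u(0) = 0, the lottery's EU is 0.56·1000^α.
Indifference: 547^α = 0.56·1000^α, so (547/1000)^α = 0.56.
Taking logs: α·ln(547/1000) = ln(0.56), so α = -0.5798185 / -0.6033065 ≈ 0.9611.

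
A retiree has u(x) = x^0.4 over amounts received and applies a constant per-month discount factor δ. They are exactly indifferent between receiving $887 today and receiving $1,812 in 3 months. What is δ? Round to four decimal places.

The payoff in 3 months is discounted by δ^3, so u(887) = δ^3·u(1812) and δ^3 = u(887)/u(1812).
With u(x) = x^0.4: δ^3 = 887^0.4/1812^0.4 = (887/1812)^0.4 = 0.75146.
So δ = 0.75146^(1/3) ≈ 0.9091.

δ ≈ 0.9091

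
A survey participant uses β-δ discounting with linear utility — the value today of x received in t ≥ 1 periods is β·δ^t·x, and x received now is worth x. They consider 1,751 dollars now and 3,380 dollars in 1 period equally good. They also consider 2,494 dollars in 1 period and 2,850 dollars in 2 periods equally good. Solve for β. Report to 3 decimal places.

β ≈ 0.592

The second indifference involves only future payoffs, so β cancels: β·δ^1·2494 = β·δ^2·2850, giving δ = 2494/2850 = 0.87509.
Substituting δ into 1751 = β·δ·3380: β = 1751/(2957.796) ≈ 0.592.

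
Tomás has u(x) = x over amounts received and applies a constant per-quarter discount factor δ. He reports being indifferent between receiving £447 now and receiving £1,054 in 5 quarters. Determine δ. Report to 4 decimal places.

The payoff in 5 quarters is discounted by δ^5, so u(447) = δ^5·u(1054) and δ^5 = u(447)/u(1054).
With u(x) = x: δ^5 = 447/1054 = 0.42410.
Taking the 5th root: δ = 0.42410^(1/5) ≈ 0.8424.

δ ≈ 0.8424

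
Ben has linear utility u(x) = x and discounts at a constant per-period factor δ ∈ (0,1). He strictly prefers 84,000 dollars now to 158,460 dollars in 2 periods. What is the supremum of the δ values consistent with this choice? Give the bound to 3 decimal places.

δ < 0.728

Comparing present values: 84000 > δ^2·158460.
Dividing by 158460: δ^2 < 0.53010. Both sides are positive, so the square root keeps the direction.
δ < (84000/158460)^(1/2) ≈ 0.728.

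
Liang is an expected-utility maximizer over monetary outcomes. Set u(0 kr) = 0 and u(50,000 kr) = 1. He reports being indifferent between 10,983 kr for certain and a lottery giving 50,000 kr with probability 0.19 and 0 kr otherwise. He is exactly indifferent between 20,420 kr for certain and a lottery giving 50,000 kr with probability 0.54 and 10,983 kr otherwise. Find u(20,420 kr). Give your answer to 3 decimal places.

0.627

The first gamble pins u(10,983 kr): it must equal 0.19·1 + 0.81·0 = 0.19.
Then u(20,420 kr) = 0.54·u(50,000 kr) + 0.46·u(10,983 kr) = 0.54·1.00 + 0.46·0.19 = 0.6274.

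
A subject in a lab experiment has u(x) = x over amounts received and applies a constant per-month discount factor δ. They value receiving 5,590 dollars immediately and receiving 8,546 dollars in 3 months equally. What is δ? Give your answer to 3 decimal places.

The payoff in 3 months is discounted by δ^3, so u(5590) = δ^3·u(8546) and δ^3 = u(5590)/u(8546).
With u(x) = x: δ^3 = 5590/8546 = 0.65411.
Taking the cube root: δ = 0.65411^(1/3) ≈ 0.868.

δ ≈ 0.868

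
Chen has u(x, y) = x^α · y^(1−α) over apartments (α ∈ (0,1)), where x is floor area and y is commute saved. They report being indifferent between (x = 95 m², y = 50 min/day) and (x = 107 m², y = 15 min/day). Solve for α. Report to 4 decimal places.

α ≈ 0.9101

Set the two utilities equal: 95^α·50^(1−α) = 107^α·15^(1−α).
(95/107)^α = (15/50)^(1−α); take logs: α·ln(95/107) = (1−α)·ln(15/50), i.e. α·-0.1189519 = (1−α)·-1.2039728.
So α/(1−α) = (-1.2039728)/(-0.1189519) = 10.1215096, and α = 10.1215096/11.1215096 ≈ 0.9101.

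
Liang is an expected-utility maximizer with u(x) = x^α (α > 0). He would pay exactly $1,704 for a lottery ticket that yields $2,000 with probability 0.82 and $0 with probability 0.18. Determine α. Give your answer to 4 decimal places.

α ≈ 1.2390

Since u(0) = 0, the lottery's EU is 0.82·2000^α.
Equating: 1704^α = 0.82·2000^α, i.e. 0.8520^α = 0.82.
Taking logs: α·ln(1704/2000) = ln(0.82), so α = -0.1984509 / -0.1601688 ≈ 1.2390.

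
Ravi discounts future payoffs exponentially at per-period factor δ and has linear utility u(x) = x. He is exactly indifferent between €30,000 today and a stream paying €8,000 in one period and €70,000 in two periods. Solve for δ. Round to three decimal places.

The stream is worth 8000δ + 70000δ² today, so 8000δ + 70000δ² = 30000.
Rearranged: 70000δ² + 8000δ − 30000 = 0.
δ = (−8000 + √(8000² + 4·70000·30000)) / (2·70000) = (−8000 + √8464000000.00) / 140000 ≈ 0.600.

δ ≈ 0.600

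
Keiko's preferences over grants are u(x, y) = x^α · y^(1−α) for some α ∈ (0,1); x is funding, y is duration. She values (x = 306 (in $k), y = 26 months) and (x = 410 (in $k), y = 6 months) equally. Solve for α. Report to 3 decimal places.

The Cobb–Douglas utilities coincide, so 306^α·26^(1−α) = 410^α·6^(1−α).
Taking logs: α·ln 306 + (1−α)·ln 26 = α·ln 410 + (1−α)·ln 6, i.e. α·-0.292572 = (1−α)·-1.466337.
So α/(1−α) = (-1.466337)/(-0.292572) = 5.011884, and α = 5.011884/6.011884 ≈ 0.834.

α ≈ 0.834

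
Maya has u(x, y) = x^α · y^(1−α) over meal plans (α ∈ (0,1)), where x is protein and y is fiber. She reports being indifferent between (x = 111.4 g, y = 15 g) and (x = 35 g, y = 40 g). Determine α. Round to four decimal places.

Indifference: 111.4^α · 15^(1−α) = 35^α · 40^(1−α).
Rearrange to (111.4/35)^α = (40/15)^(1−α) and take logs: α·1.1577793 = (1−α)·0.9808293.
So α/(1−α) = (0.9808293)/(1.1577793) = 0.8471643, and α = 0.8471643/1.8471643 ≈ 0.4586.

α ≈ 0.4586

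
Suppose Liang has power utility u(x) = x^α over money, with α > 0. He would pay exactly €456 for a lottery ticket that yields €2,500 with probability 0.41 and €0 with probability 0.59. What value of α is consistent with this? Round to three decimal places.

α ≈ 0.524

EU(lottery) = 0.41·2500^α + 0.59·0 = 0.41·2500^α.
Indifference: 456^α = 0.41·2500^α, so (456/2500)^α = 0.41.
α = ln(0.41) / ln(456/2500) = -0.891598/-1.701553 ≈ 0.524.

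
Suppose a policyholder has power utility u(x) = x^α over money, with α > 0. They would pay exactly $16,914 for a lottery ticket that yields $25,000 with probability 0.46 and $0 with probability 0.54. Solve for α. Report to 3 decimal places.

Since u(0) = 0, the lottery's EU is 0.46·25000^α.
Indifference: 16914^α = 0.46·25000^α, so (16914/25000)^α = 0.46.
α = ln(0.46) / ln(16914/25000) = -0.776529/-0.390734 ≈ 1.987.

α ≈ 1.987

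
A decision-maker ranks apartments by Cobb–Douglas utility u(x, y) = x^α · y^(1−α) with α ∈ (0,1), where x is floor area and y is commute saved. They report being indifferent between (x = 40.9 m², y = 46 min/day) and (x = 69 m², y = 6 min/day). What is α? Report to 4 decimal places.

α ≈ 0.7957

Set the two utilities equal: 40.9^α·46^(1−α) = 69^α·6^(1−α).
(40.9/69)^α = (6/46)^(1−α); take logs: α·ln(40.9/69) = (1−α)·ln(6/46), i.e. α·-0.5229764 = (1−α)·-2.0368819.
So α/(1−α) = (-2.0368819)/(-0.5229764) = 3.8947874, and α = 3.8947874/4.8947874 ≈ 0.7957.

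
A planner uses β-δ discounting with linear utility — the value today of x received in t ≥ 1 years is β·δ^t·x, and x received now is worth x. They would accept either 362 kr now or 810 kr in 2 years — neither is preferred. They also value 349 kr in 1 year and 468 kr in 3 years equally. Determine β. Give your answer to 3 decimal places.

The second indifference involves only future payoffs, so β cancels: β·δ^1·349 = β·δ^3·468, giving δ^2 = 349/468 = 0.74573, so δ = 0.86355.
Substituting δ into 362 = β·δ^2·810: β = 362/(604.038) ≈ 0.599.

β ≈ 0.599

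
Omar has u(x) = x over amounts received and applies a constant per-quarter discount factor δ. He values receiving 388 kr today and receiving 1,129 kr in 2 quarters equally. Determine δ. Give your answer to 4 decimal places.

δ ≈ 0.5862

Equating discounted utilities: u(388) = δ^2·u(1129) ⇒ δ^2 = u(388)/u(1129).
With u(x) = x: δ^2 = 388/1129 = 0.34367.
Taking the square root: δ = 0.34367^(1/2) ≈ 0.5862.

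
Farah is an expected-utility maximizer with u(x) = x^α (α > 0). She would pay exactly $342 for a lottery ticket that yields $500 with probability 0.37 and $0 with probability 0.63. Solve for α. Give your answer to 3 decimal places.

EU(lottery) = 0.37·500^α + 0.63·0 = 0.37·500^α.
Indifference: 342^α = 0.37·500^α, so (342/500)^α = 0.37.
Taking logs: α·ln(342/500) = ln(0.37), so α = -0.994252 / -0.379797 ≈ 2.618.

α ≈ 2.618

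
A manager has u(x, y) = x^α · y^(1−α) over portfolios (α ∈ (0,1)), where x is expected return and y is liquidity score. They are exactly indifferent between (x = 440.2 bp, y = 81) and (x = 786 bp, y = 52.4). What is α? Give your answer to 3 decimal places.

α ≈ 0.429

Set the two utilities equal: 440.2^α·81^(1−α) = 786^α·52.4^(1−α).
Taking logs: α·ln 440.2 + (1−α)·ln 81 = α·ln 786 + (1−α)·ln 52.4, i.e. α·-0.579728 = (1−α)·-0.435543.
Thus α·(-1.015271) = -0.435543, so α = -0.435543/-1.015271 ≈ 0.429.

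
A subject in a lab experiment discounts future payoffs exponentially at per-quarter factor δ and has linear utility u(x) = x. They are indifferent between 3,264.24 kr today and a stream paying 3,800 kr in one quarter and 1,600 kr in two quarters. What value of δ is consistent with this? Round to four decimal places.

δ ≈ 0.6700

Equating present values: 3264.24 = 3800δ + 1600δ².
Rearranged: 1600δ² + 3800δ − 3264.24 = 0.
δ = (−3800 + √(3800² + 4·1600·3264.24)) / (2·1600) = (−3800 + √35331136.00) / 3200 ≈ 0.6700.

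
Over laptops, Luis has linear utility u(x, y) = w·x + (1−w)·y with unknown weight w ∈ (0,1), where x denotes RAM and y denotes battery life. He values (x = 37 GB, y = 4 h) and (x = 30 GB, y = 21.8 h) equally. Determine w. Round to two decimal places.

w = 0.72

Indifference: w·37 + (1−w)·4 = w·30 + (1−w)·21.8.
w·(37−30) = (1−w)·(21.8−4), i.e. w·7 = (1−w)·17.8.
The marginal rate of substitution is 17.8/7, so w = 17.8/(7+17.8) = 0.72.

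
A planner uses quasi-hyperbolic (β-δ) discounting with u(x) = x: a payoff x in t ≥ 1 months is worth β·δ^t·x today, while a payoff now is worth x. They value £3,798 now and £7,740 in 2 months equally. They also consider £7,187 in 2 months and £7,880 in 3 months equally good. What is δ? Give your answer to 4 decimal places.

δ ≈ 0.9121

From the later pair, β·δ^2·7187 = β·δ^3·7880; dividing through, δ = 7187/7880 = 0.91206.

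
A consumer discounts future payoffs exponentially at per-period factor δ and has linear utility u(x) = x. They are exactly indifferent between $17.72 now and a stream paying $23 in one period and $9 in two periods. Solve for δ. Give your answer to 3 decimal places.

Present value of the stream is 23·δ + 9·δ². Indifference gives 23δ + 9δ² = 17.72.
Rearranged: 9δ² + 23δ − 17.72 = 0.
δ = (−23 + √(23² + 4·9·17.72)) / (2·9) = (−23 + √1166.92) / 18 ≈ 0.620.

δ ≈ 0.620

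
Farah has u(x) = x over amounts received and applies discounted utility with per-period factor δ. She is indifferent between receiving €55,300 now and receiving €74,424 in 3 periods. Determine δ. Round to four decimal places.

The payoff in 3 periods is discounted by δ^3, so u(55300) = δ^3·u(74424) and δ^3 = u(55300)/u(74424).
With u(x) = x: δ^3 = 55300/74424 = 0.74304.
Hence δ = (0.74304)^(1/3) = 0.905741.

δ ≈ 0.9057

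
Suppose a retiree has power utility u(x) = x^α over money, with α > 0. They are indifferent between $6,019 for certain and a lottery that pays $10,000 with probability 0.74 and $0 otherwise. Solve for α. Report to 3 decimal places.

α ≈ 0.593

The lottery's expected utility is 0.74·u(10000) + 0.26·u(0) = 0.74·10000^α (since u(0) = 0 for α > 0).
Equating: 6019^α = 0.74·10000^α, i.e. 0.6019^α = 0.74.
Take logs: α = ln 0.74 / ln(6019/10000) ≈ 0.59312.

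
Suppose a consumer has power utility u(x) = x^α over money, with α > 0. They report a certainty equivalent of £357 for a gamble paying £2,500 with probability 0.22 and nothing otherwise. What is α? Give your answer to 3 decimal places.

α ≈ 0.778

Since u(0) = 0, the lottery's EU is 0.22·2500^α.
Setting u(357) equal to that: 357^α = 0.22·2500^α ⇒ (357/2500)^α = 0.22.
Taking logs: α·ln(357/2500) = ln(0.22), so α = -1.514128 / -1.946310 ≈ 0.778.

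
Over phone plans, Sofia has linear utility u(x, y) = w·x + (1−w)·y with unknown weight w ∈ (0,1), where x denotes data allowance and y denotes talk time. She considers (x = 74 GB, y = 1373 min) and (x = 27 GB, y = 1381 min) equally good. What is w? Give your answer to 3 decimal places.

w = 0.145

Equating utilities: w·74 + (1−w)·1373 = w·27 + (1−w)·1381.
w·(74−27) = (1−w)·(1381−1373), i.e. w·47 = (1−w)·8.
So w/(1−w) = 8/47 = 0.1702, giving w = 8/(47+8) = 0.145.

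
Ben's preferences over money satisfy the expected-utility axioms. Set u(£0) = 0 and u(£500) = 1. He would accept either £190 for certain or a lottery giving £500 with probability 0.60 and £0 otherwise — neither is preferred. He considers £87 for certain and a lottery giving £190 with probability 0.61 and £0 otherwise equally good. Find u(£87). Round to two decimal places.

0.37

From the first indifference, u(£190) = 0.60·u(£500) + 0.40·u(£0) = 0.60·1 + 0.40·0 = 0.60.
Chaining: u(£87) = 0.61·0.60 + 0.39·0.00 = 0.3660.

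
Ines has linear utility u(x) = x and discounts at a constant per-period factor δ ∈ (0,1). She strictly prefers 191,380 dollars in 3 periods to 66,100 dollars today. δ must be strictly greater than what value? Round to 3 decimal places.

δ > 0.702

Under u(x) = x this choice says 66100 < δ^3·191380.
Dividing by 191380: δ^3 > 0.34539. Both sides are positive, so the cube root keeps the direction.
δ > (66100/191380)^(1/3) ≈ 0.702.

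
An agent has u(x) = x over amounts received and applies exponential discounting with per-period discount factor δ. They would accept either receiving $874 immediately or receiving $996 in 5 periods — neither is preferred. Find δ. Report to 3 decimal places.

δ ≈ 0.974

Indifference means u(874) = δ^5 · u(996), so δ^5 = u(874)/u(996).
With u(x) = x: δ^5 = 874/996 = 0.87751.
Taking the 5th root: δ = 0.87751^(1/5) ≈ 0.974.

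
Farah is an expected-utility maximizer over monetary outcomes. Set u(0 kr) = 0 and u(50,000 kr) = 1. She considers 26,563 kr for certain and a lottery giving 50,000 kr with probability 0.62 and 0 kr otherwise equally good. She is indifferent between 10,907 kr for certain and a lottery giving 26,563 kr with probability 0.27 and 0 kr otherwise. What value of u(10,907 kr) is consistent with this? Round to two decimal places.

0.17

First, u(26,563 kr) = 0.62·u(50,000 kr) + 0.38·u(0 kr) = 0.62.
The second indifference gives u(10,907 kr) = 0.27·u(26,563 kr) + 0.73·u(0 kr) = 0.27·0.62 + 0.73·0.00 = 0.1674.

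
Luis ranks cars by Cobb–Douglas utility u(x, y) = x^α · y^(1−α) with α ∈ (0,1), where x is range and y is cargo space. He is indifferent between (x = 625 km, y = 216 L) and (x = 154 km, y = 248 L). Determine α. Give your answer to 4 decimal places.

α ≈ 0.0898

Set the two utilities equal: 625^α·216^(1−α) = 154^α·248^(1−α).
(625/154)^α = (248/216)^(1−α); take logs: α·ln(625/154) = (1−α)·ln(248/216), i.e. α·1.4007990 = (1−α)·0.1381503.
With A = 1.4007990 and B = 0.1381503: α·A = (1−α)·B, so α = B/(A+B) = 0.1381503/1.5389493 ≈ 0.0898.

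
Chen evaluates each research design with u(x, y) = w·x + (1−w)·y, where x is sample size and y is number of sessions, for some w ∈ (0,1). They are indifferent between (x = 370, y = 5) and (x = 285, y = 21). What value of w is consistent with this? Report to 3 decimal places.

w = 0.158

u(370,5) = u(285,21) means w·370 + (1−w)·5 = w·285 + (1−w)·21.
Collecting terms: w·85 = (1−w)·16.
Hence w = 16/(85+16) = 16/101 = 0.158.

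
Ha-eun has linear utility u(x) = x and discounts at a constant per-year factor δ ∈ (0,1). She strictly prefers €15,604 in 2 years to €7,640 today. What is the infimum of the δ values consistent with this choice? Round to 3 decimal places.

The preference means 7640 < δ^2·15604.
Hence δ^2 > 7640/15604 = 0.48962, and x ↦ x^(1/2) is increasing on (0,∞).
δ > (7640/15604)^(1/2) ≈ 0.700.

δ > 0.700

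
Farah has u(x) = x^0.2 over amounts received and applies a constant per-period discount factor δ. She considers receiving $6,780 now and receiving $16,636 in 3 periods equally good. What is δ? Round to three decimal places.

δ ≈ 0.942

Equating discounted utilities: u(6780) = δ^3·u(16636) ⇒ δ^3 = u(6780)/u(16636).
With u(x) = x^0.2: δ^3 = 6780^0.2/16636^0.2 = (6780/16636)^0.2 = 0.83567.
So δ = 0.83567^(1/3) ≈ 0.942.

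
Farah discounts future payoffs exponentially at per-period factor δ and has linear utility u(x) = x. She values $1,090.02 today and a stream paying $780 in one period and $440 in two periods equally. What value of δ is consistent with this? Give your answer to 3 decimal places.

Present value of the stream is 780·δ + 440·δ². Indifference gives 780δ + 440δ² = 1090.02.
That is, 440δ² + 780δ − 1090.02 = 0, a quadratic in δ.
By the quadratic formula (taking the positive root), δ = (−780 + √2526835.20) / 880 ≈ 0.920.

δ ≈ 0.920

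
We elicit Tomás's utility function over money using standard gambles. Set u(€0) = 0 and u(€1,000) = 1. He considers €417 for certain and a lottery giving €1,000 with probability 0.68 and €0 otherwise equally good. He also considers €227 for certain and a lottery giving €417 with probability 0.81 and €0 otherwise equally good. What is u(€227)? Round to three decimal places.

First, u(€417) = 0.68·u(€1,000) + 0.32·u(€0) = 0.68.
Chaining: u(€227) = 0.81·0.68 + 0.19·0.00 = 0.5508.

0.551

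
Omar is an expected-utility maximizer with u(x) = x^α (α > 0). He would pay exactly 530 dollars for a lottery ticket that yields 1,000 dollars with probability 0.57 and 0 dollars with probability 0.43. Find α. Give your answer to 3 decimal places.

α ≈ 0.885

The lottery's expected utility is 0.57·u(1000) + 0.43·u(0) = 0.57·1000^α (since u(0) = 0 for α > 0).
Setting u(530) equal to that: 530^α = 0.57·1000^α ⇒ (530/1000)^α = 0.57.
α = ln(0.57) / ln(530/1000) = -0.562119/-0.634878 ≈ 0.885.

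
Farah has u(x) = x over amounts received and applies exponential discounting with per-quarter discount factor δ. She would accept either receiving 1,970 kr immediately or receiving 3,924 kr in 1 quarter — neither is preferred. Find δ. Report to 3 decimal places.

δ ≈ 0.502

Equating discounted utilities: u(1970) = δ·u(3924) ⇒ δ = u(1970)/u(3924).
With u(x) = x: δ = 1970/3924 = 0.50204.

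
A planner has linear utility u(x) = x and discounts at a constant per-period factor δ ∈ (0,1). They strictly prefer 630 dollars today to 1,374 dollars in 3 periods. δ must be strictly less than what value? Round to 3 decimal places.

δ < 0.771

Comparing present values: 630 > δ^3·1374.
Dividing by 1374: δ^3 < 0.45852. Both sides are positive, so the cube root keeps the direction.
δ < 0.45852^(1/3) = 0.771.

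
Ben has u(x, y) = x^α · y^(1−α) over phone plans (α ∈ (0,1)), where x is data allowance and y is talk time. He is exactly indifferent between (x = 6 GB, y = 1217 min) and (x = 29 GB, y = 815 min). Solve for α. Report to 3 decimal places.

α ≈ 0.203

Set the two utilities equal: 6^α·1217^(1−α) = 29^α·815^(1−α).
Taking logs: α·ln 6 + (1−α)·ln 1217 = α·ln 29 + (1−α)·ln 815, i.e. α·-1.575536 = (1−α)·-0.400956.
So α/(1−α) = (-0.400956)/(-1.575536) = 0.254489, and α = 0.254489/1.254489 ≈ 0.203.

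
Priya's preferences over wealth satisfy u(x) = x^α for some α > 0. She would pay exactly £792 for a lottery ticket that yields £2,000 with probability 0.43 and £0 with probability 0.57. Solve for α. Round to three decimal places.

The lottery's expected utility is 0.43·u(2000) + 0.57·u(0) = 0.43·2000^α (since u(0) = 0 for α > 0).
Setting u(792) equal to that: 792^α = 0.43·2000^α ⇒ (792/2000)^α = 0.43.
Take logs: α = ln 0.43 / ln(792/2000) ≈ 0.91108.

α ≈ 0.911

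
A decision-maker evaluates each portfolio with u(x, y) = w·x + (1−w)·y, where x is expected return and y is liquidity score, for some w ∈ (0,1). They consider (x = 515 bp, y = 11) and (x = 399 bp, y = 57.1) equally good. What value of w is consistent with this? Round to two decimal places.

w = 0.28

Equating utilities: w·515 + (1−w)·11 = w·399 + (1−w)·57.1.
w·(515−399) = (1−w)·(57.1−11), i.e. w·116 = (1−w)·46.1.
Hence w = 46.1/(116+46.1) = 46.1/162.1 = 0.28.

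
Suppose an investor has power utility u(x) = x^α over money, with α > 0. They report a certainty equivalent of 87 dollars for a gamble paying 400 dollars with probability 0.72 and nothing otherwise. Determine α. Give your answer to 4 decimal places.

α ≈ 0.2153

EU(lottery) = 0.72·400^α + 0.28·0 = 0.72·400^α.
Indifference: 87^α = 0.72·400^α, so (87/400)^α = 0.72.
Take logs: α = ln 0.72 / ln(87/400) ≈ 0.215334.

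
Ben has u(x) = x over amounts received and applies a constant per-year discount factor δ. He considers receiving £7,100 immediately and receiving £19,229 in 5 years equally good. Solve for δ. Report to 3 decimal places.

δ ≈ 0.819

Indifference means u(7100) = δ^5 · u(19229), so δ^5 = u(7100)/u(19229).
With u(x) = x: δ^5 = 7100/19229 = 0.36923.
Taking the 5th root: δ = 0.36923^(1/5) ≈ 0.819.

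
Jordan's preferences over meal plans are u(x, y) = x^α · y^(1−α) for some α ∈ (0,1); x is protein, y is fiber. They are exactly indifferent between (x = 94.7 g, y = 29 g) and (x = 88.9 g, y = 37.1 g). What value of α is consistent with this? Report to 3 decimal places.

α ≈ 0.796

Indifference: 94.7^α · 29^(1−α) = 88.9^α · 37.1^(1−α).
Taking logs: α·ln 94.7 + (1−α)·ln 29 = α·ln 88.9 + (1−α)·ln 37.1, i.e. α·0.063202 = (1−α)·0.246321.
Thus α·(0.309523) = 0.246321, so α = 0.246321/0.309523 ≈ 0.796.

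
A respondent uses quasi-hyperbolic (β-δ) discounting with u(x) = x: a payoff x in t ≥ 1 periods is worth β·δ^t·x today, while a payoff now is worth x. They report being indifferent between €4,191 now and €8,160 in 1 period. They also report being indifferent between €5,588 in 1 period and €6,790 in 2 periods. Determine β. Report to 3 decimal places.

β ≈ 0.624

The second indifference involves only future payoffs, so β cancels: β·δ^1·5588 = β·δ^2·6790, giving δ = 5588/6790 = 0.82297.
The first indifference: 4191 = β·δ·8160, so β = 4191/(δ·8160) = 4191/(0.82297·8160) ≈ 0.624.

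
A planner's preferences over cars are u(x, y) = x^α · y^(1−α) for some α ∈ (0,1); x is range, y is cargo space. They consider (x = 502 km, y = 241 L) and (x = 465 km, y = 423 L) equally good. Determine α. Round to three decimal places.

Set the two utilities equal: 502^α·241^(1−α) = 465^α·423^(1−α).
Rearrange to (502/465)^α = (423/241)^(1−α) and take logs: α·0.076563 = (1−α)·0.562575.
So α/(1−α) = (0.562575)/(0.076563) = 7.347870, and α = 7.347870/8.347870 ≈ 0.880.

α ≈ 0.880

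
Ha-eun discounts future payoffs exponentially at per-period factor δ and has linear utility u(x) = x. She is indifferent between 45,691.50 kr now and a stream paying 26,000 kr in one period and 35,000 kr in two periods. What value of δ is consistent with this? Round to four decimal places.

δ ≈ 0.8300

The stream is worth 26000δ + 35000δ² today, so 26000δ + 35000δ² = 45691.50.
So 35000δ² + 26000δ − 45691.50 = 0.
By the quadratic formula (taking the positive root), δ = (−26000 + √7072810000.00) / 70000 ≈ 0.8300.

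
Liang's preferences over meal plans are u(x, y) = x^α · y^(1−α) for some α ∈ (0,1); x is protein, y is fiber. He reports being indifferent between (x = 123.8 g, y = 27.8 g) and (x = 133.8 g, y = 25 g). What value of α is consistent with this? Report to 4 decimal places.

α ≈ 0.5775

Indifference: 123.8^α · 27.8^(1−α) = 133.8^α · 25^(1−α).
(123.8/133.8)^α = (25/27.8)^(1−α); take logs: α·ln(123.8/133.8) = (1−α)·ln(25/27.8), i.e. α·-0.0776788 = (1−α)·-0.1061602.
Thus α·(-0.1838390) = -0.1061602, so α = -0.1061602/-0.1838390 ≈ 0.5775.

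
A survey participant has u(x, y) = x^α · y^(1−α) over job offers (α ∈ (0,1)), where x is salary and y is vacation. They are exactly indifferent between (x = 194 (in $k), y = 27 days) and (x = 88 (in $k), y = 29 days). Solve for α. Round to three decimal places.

The Cobb–Douglas utilities coincide, so 194^α·27^(1−α) = 88^α·29^(1−α).
(194/88)^α = (29/27)^(1−α); take logs: α·ln(194/88) = (1−α)·ln(29/27), i.e. α·0.790521 = (1−α)·0.071459.
With A = 0.790521 and B = 0.071459: α·A = (1−α)·B, so α = B/(A+B) = 0.071459/0.861980 ≈ 0.083.

α ≈ 0.083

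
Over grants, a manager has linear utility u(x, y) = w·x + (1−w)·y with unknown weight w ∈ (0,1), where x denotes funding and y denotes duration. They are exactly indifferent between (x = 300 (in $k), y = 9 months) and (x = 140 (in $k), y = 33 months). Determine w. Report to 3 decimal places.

w = 0.130

Indifference: w·300 + (1−w)·9 = w·140 + (1−w)·33.
Collecting terms: w·160 = (1−w)·24.
So w/(1−w) = 24/160 = 0.1500, giving w = 24/(160+24) = 0.130.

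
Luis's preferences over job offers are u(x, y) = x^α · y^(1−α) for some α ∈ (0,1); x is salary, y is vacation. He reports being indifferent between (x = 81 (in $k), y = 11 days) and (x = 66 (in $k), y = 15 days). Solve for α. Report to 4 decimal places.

α ≈ 0.6023

Indifference: 81^α · 11^(1−α) = 66^α · 15^(1−α).
Taking logs: α·ln 81 + (1−α)·ln 11 = α·ln 66 + (1−α)·ln 15, i.e. α·0.2047944 = (1−α)·0.3101549.
With A = 0.2047944 and B = 0.3101549: α·A = (1−α)·B, so α = B/(A+B) = 0.3101549/0.5149493 ≈ 0.6023.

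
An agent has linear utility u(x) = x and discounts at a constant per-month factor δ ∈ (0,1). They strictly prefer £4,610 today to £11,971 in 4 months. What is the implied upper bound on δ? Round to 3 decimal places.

δ < 0.788

The preference means 4610 > δ^4·11971.
Dividing by 11971: δ^4 < 0.38510. Both sides are positive, so the 4th root keeps the direction.
δ < 0.38510^(1/4) = 0.788.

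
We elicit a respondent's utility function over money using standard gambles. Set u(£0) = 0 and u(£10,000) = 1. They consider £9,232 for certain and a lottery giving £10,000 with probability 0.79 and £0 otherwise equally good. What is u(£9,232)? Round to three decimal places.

By the standard-gamble method, u(£9,232) is just the indifference probability on the best outcome: 0.79.

0.790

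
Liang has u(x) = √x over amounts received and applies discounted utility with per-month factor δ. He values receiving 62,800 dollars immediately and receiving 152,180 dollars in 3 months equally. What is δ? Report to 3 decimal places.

δ ≈ 0.863

The payoff in 3 months is discounted by δ^3, so u(62800) = δ^3·u(152180) and δ^3 = u(62800)/u(152180).
Since u(x) = √x, δ^3 = √(62800/152180) = 0.64239.
So δ = 0.64239^(1/3) ≈ 0.863.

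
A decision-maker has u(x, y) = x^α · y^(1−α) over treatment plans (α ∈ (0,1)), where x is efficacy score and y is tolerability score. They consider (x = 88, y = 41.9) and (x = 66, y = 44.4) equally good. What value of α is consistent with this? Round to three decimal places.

Set the two utilities equal: 88^α·41.9^(1−α) = 66^α·44.4^(1−α).
Rearrange to (88/66)^α = (44.4/41.9)^(1−α) and take logs: α·0.287682 = (1−α)·0.057954.
With A = 0.287682 and B = 0.057954: α·A = (1−α)·B, so α = B/(A+B) = 0.057954/0.345636 ≈ 0.168.

α ≈ 0.168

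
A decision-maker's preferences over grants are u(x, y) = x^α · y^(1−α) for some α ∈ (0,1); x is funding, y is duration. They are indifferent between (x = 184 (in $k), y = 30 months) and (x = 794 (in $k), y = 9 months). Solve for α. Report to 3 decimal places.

α ≈ 0.452

The Cobb–Douglas utilities coincide, so 184^α·30^(1−α) = 794^α·9^(1−α).
Taking logs: α·ln 184 + (1−α)·ln 30 = α·ln 794 + (1−α)·ln 9, i.e. α·-1.462148 = (1−α)·-1.203973.
With A = -1.462148 and B = -1.203973: α·A = (1−α)·B, so α = B/(A+B) = -1.203973/-2.666121 ≈ 0.452.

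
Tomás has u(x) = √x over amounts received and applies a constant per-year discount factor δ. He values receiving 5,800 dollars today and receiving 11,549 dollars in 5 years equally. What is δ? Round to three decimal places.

δ ≈ 0.933

The payoff in 5 years is discounted by δ^5, so u(5800) = δ^5·u(11549) and δ^5 = u(5800)/u(11549).
With u(x) = √x: δ^5 = √5800/√11549 = √(5800/11549) = 0.70867.
Taking the 5th root: δ = 0.70867^(1/5) ≈ 0.933.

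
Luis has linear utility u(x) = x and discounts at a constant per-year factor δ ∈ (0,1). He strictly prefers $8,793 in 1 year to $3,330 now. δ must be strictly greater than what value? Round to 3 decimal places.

The preference means 3330 < δ·8793.
Dividing through by 8793 gives δ > 0.37871.

δ > 0.379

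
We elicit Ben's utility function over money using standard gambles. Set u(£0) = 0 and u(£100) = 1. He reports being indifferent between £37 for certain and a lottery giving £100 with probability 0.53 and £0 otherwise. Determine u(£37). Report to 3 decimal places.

By the standard-gamble method, u(£37) is just the indifference probability on the best outcome: 0.53.

0.530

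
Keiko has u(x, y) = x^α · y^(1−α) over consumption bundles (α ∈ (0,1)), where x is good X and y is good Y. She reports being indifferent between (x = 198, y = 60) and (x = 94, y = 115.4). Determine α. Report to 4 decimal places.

Set the two utilities equal: 198^α·60^(1−α) = 94^α·115.4^(1−α).
Taking logs: α·ln 198 + (1−α)·ln 60 = α·ln 94 + (1−α)·ln 115.4, i.e. α·0.7449722 = (1−α)·0.6540598.
So α/(1−α) = (0.6540598)/(0.7449722) = 0.8779654, and α = 0.8779654/1.8779654 ≈ 0.4675.

α ≈ 0.4675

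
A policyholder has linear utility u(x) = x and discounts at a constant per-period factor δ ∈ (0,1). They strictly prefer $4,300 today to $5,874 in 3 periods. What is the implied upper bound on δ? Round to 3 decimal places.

Under u(x) = x this choice says 4300 > δ^3·5874.
So δ^3 < 4300/5874 = 0.73204; taking the cube root of both positive sides preserves the inequality.
δ < 0.73204^(1/3) = 0.901.

δ < 0.901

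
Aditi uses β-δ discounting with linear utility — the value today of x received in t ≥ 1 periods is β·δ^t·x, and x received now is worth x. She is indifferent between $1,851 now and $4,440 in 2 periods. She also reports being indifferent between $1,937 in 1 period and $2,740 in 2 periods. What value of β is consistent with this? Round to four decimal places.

β ≈ 0.8342

Both payoffs in the second observation are in the future, so β drops out: δ^1·1937 = δ^2·2740 ⇒ δ = 1937/2740 = 0.70693.
Now use the now-vs-future pair: 1851 = β·δ^2·4440 gives β = 1851/(0.49976·4440) ≈ 0.8342.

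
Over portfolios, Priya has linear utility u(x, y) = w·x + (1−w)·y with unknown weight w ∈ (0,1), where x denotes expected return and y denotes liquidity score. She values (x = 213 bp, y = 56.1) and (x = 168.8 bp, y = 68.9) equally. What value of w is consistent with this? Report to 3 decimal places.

w = 0.225

Indifference: w·213 + (1−w)·56.1 = w·168.8 + (1−w)·68.9.
w·(213−168.8) = (1−w)·(68.9−56.1), i.e. w·44.2 = (1−w)·12.8.
Hence w = 12.8/(44.2+12.8) = 12.8/57 = 0.225.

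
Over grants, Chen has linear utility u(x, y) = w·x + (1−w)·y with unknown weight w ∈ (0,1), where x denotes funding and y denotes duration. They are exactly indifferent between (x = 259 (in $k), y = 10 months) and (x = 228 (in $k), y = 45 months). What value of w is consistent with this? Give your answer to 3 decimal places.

Indifference: w·259 + (1−w)·10 = w·228 + (1−w)·45.
Collecting terms: w·31 = (1−w)·35.
The marginal rate of substitution is 35/31, so w = 35/(31+35) = 0.530.

w = 0.530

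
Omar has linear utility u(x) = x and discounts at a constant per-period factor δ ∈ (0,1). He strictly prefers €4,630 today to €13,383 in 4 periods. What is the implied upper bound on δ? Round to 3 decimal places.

δ < 0.767

Comparing present values: 4630 > δ^4·13383.
Hence δ^4 < 4630/13383 = 0.34596, and x ↦ x^(1/4) is increasing on (0,∞).
δ < (4630/13383)^(1/4) ≈ 0.767.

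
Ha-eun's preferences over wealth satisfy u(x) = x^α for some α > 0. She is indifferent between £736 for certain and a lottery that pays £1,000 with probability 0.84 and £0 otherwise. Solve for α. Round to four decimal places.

α ≈ 0.5688

Since u(0) = 0, the lottery's EU is 0.84·1000^α.
Setting u(736) equal to that: 736^α = 0.84·1000^α ⇒ (736/1000)^α = 0.84.
α = ln(0.84) / ln(736/1000) = -0.1743534/-0.3065252 ≈ 0.5688.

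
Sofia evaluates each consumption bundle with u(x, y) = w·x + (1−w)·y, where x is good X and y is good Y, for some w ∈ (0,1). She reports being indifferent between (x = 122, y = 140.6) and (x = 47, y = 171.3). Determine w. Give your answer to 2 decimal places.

w = 0.29

u(122,140.6) = u(47,171.3) means w·122 + (1−w)·140.6 = w·47 + (1−w)·171.3.
w·(122−47) = (1−w)·(171.3−140.6), i.e. w·75 = (1−w)·30.7.
Hence w = 30.7/(75+30.7) = 30.7/105.7 = 0.29.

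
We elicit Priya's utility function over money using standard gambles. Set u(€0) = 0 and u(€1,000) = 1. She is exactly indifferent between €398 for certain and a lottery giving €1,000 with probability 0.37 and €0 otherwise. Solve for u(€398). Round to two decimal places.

By the standard-gamble method, u(€398) is just the indifference probability on the best outcome: 0.37.

0.37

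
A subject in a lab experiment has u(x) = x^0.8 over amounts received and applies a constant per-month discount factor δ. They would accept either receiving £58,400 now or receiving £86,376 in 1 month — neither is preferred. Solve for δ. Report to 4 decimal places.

δ ≈ 0.7312

Indifference means u(58400) = δ · u(86376), so δ = u(58400)/u(86376).
With u(x) = x^0.8: δ = 58400^0.8/86376^0.8 = (58400/86376)^0.8 = 0.73117.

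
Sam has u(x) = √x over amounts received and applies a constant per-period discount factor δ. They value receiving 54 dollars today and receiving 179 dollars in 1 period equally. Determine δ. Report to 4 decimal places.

Equating discounted utilities: u(54) = δ·u(179) ⇒ δ = u(54)/u(179).
Since u(x) = √x, δ = √(54/179) = 0.54925.

δ ≈ 0.5493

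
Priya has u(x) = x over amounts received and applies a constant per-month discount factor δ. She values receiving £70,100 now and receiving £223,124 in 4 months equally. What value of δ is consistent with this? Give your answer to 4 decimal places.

δ ≈ 0.7487

Indifference means u(70100) = δ^4 · u(223124), so δ^4 = u(70100)/u(223124).
With u(x) = x: δ^4 = 70100/223124 = 0.31418.
Taking the 4th root: δ = 0.31418^(1/4) ≈ 0.7487.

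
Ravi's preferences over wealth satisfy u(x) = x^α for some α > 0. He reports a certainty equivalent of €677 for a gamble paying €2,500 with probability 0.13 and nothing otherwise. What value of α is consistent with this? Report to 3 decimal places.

Since u(0) = 0, the lottery's EU is 0.13·2500^α.
Indifference: 677^α = 0.13·2500^α, so (677/2500)^α = 0.13.
Taking logs: α·ln(677/2500) = ln(0.13), so α = -2.040221 / -1.306375 ≈ 1.562.

α ≈ 1.562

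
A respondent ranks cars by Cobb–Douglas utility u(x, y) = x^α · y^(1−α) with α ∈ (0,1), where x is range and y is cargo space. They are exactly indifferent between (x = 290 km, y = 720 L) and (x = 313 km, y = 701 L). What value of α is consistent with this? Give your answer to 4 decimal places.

Set the two utilities equal: 290^α·720^(1−α) = 313^α·701^(1−α).
Taking logs: α·ln 290 + (1−α)·ln 720 = α·ln 313 + (1−α)·ln 701, i.e. α·-0.0763223 = (1−α)·-0.0267433.
So α/(1−α) = (-0.0267433)/(-0.0763223) = 0.3503996, and α = 0.3503996/1.3503996 ≈ 0.2595.

α ≈ 0.2595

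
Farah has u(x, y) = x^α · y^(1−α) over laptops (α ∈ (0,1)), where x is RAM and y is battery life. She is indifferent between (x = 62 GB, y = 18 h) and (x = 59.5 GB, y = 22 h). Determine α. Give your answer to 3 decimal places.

Set the two utilities equal: 62^α·18^(1−α) = 59.5^α·22^(1−α).
(62/59.5)^α = (22/18)^(1−α); take logs: α·ln(62/59.5) = (1−α)·ln(22/18), i.e. α·0.041158 = (1−α)·0.200671.
With A = 0.041158 and B = 0.200671: α·A = (1−α)·B, so α = B/(A+B) = 0.200671/0.241829 ≈ 0.830.

α ≈ 0.830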